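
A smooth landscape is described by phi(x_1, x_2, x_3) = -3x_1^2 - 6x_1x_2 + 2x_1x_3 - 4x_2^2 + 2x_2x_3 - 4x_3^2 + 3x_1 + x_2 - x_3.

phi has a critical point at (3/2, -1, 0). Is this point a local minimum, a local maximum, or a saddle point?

The Hessian is constant: H = [[-6, -6, 2], [-6, -8, 2], [2, 2, -8]].
Leading principal minors: Δ₁ = -6, Δ₂ = 12, Δ₃ = -88.
The minors alternate sign starting negative (−, +, −), so H is negative definite: a local maximum.

local maximum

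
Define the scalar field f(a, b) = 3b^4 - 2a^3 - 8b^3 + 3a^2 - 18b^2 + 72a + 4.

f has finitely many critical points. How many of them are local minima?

f separates as a function of a plus a function of b, so ∇f=0 decouples.
∂f/∂a = -6(a - 4)(a + 3) = 0 at a ∈ {-3, 4}; ∂f/∂b = 12b(b - 3)(b + 1) = 0 at b ∈ {-1, 0, 3}.
The Hessian is diagonal: diag(f_aa, f_bb). Second derivatives: f_aa(-3)=42, f_aa(4)=-42; f_bb(-1)=48, f_bb(0)=-36, f_bb(3)=144.
Local minima occur where both diagonal entries positive: (-3, -1), (-3, 3). Count: 2.

2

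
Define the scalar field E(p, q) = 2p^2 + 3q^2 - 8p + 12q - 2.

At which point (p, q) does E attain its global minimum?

(2, -2)

E(p,q) separates as A(p) + B(q) − 2, so its minimum is min A + min B − 2.
A'(p) = 4p - 8 vanishes at p ∈ {2}; B'(q) = 6q + 12 vanishes at q ∈ {-2}.
Local minima of A (where A''>0): A(2)=-8. Local minima of B: B(-2)=-12.
So the global minimum of E is A(2) + B(-2) − 2 = -8 − 12 − 2 = -22, attained at (2, -2).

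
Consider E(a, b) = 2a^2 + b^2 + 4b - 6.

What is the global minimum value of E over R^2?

E(a,b) separates as P(a) + Q(b) − 6, so its minimum is min P + min Q − 6.
P'(a) = 4a vanishes at a ∈ {0}; Q'(b) = 2b + 4 vanishes at b ∈ {-2}.
Local minima of P (where P''>0): P(0)=0. Local minima of Q: Q(-2)=-4.
So the global minimum of E is P(0) + Q(-2) − 6 = 0 − 4 − 6 = -10, attained at (0, -2).

-10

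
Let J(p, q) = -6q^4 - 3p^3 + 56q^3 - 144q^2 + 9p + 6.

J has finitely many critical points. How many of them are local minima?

1

J separates as a function of p plus a function of q, so ∇J=0 decouples.
∂J/∂p = -9(p - 1)(p + 1) = 0 at p ∈ {-1, 1}; ∂J/∂q = -24q(q - 4)(q - 3) = 0 at q ∈ {0, 3, 4}.
The Hessian is diagonal: diag(J_pp, J_qq). Second derivatives: J_pp(-1)=18, J_pp(1)=-18; J_qq(0)=-288, J_qq(3)=72, J_qq(4)=-96.
Local minima occur where both diagonal entries positive: (-1, 3). Count: 1.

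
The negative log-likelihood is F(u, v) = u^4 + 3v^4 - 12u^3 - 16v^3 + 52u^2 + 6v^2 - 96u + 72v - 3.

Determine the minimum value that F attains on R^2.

F(u,v) separates as P(u) + Q(v) − 3, so its minimum is min P + min Q − 3.
P'(u) = 4(u - 4)(u - 3)(u - 2) vanishes at u ∈ {2, 3, 4}; Q'(v) = 12(v - 3)(v - 2)(v + 1) vanishes at v ∈ {-1, 2, 3}.
Local minima of P (where P''>0): P(2)=-64, P(4)=-64. Local minima of Q: Q(-1)=-47, Q(3)=81.
So the global minimum of F is P(2) + Q(-1) − 3 = -64 − 47 − 3 = -114, attained at (2, -1).

-114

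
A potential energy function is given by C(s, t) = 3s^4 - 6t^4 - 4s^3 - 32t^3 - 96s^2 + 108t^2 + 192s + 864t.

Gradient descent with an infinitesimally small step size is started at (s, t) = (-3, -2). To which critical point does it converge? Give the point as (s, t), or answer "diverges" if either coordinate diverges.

(-4, -3)

C is separable, so gradient descent decouples: s follows -∂C/∂s, t follows -∂C/∂t.
∂C/∂s = 12(s - 4)(s - 1)(s + 4); at s=-3 this is 336, so s decreases.
∂C/∂t = -24(t - 3)(t + 3)(t + 4); at t=-2 this is 240, so t decreases.
s converges to its nearest critical value -4 (a local min of the s-part); t converges to -3. The iterate converges to (-4, -3).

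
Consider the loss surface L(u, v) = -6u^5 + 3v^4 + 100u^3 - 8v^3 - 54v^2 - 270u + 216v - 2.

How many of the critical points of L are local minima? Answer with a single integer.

L separates as a function of u plus a function of v, so ∇L=0 decouples.
∂L/∂u = -30(u - 3)(u - 1)(u + 1)(u + 3) = 0 at u ∈ {-3, -1, 1, 3}; ∂L/∂v = 12(v - 3)(v - 2)(v + 3) = 0 at v ∈ {-3, 2, 3}.
The Hessian is diagonal: diag(L_uu, L_vv). Second derivatives: L_uu(-3)=1440, L_uu(-1)=-480, L_uu(1)=480, L_uu(3)=-1440; L_vv(-3)=360, L_vv(2)=-60, L_vv(3)=72.
Local minima occur where both diagonal entries positive: (-3, -3), (-3, 3), (1, -3), (1, 3). Count: 4.

4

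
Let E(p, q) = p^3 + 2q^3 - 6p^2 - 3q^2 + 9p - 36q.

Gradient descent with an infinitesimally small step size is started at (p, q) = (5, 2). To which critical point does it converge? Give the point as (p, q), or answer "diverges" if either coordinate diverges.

E is separable, so gradient descent decouples: p follows -∂E/∂p, q follows -∂E/∂q.
∂E/∂p = 3(p - 3)(p - 1); at p=5 this is 24, so p decreases.
∂E/∂q = 6(q - 3)(q + 2); at q=2 this is -24, so q increases.
p converges to its nearest critical value 3 (a local min of the p-part); q converges to 3. The iterate converges to (3, 3).

(3, 3)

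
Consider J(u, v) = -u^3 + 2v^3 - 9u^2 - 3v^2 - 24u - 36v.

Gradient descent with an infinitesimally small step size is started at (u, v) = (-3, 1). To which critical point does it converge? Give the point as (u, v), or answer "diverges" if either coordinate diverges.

(-4, 3)

J is separable, so gradient descent decouples: u follows -∂J/∂u, v follows -∂J/∂v.
∂J/∂u = -3(u + 2)(u + 4); at u=-3 this is 3, so u decreases.
∂J/∂v = 6(v - 3)(v + 2); at v=1 this is -36, so v increases.
u converges to its nearest critical value -4 (a local min of the u-part); v converges to 3. The iterate converges to (-4, 3).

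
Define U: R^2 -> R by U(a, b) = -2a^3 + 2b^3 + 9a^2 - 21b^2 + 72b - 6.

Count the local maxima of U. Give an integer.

1

U separates as a function of a plus a function of b, so ∇U=0 decouples.
∂U/∂a = -6a(a - 3) = 0 at a ∈ {0, 3}; ∂U/∂b = 6(b - 4)(b - 3) = 0 at b ∈ {3, 4}.
The Hessian is diagonal: diag(U_aa, U_bb). Second derivatives: U_aa(0)=18, U_aa(3)=-18; U_bb(3)=-6, U_bb(4)=6.
Local maxima occur where both diagonal entries negative: (3, 3). Count: 1.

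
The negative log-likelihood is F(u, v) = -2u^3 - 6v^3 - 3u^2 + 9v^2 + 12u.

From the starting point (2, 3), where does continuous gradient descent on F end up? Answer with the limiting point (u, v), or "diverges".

diverges

F is separable, so gradient descent decouples: u follows -∂F/∂u, v follows -∂F/∂v.
∂F/∂u = -6(u - 1)(u + 2); at u=2 this is -24, so u increases.
∂F/∂v = -18v(v - 1); at v=3 this is -108, so v increases.
The u-coordinate has no critical point in that direction and runs off to infinity.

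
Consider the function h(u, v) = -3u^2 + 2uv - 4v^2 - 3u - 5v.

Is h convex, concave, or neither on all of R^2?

h is quadratic, so its Hessian is the constant matrix H = [[-6, 2], [2, -8]].
det(H) = 44, tr(H) = -14.
det(H) > 0 and tr(H) < 0, so H is negative definite everywhere: concave.

concave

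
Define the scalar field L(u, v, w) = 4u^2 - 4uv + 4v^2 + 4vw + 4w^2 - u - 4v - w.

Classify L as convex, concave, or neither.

convex

L is quadratic, so its Hessian is the constant matrix H = [[8, -4, 0], [-4, 8, 4], [0, 4, 8]].
Leading principal minors: 8, 48, 256.
All positive ⇒ H ≻ 0 ⇒ convex.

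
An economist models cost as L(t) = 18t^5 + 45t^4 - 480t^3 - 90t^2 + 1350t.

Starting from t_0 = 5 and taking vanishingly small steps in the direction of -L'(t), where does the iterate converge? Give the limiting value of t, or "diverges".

3

L'(t) = 90(t - 3)(t - 1)(t + 1)(t + 5), so L'(5) = 43200.
Gradient descent moves in the -L' direction, i.e. t is decreasing.
The nearest critical point in that direction is t = 3, where L'' = 5760 > 0 (a local minimum). The iterate converges there.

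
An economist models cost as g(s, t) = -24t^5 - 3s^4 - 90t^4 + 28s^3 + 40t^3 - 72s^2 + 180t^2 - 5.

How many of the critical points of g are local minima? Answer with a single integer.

g separates as a function of s plus a function of t, so ∇g=0 decouples.
∂g/∂s = -12s(s - 4)(s - 3) = 0 at s ∈ {0, 3, 4}; ∂g/∂t = -120t(t - 1)(t + 1)(t + 3) = 0 at t ∈ {-3, -1, 0, 1}.
The Hessian is diagonal: diag(g_ss, g_tt). Second derivatives: g_ss(0)=-144, g_ss(3)=36, g_ss(4)=-48; g_tt(-3)=2880, g_tt(-1)=-480, g_tt(0)=360, g_tt(1)=-960.
Local minima occur where both diagonal entries positive: (3, -3), (3, 0). Count: 2.

2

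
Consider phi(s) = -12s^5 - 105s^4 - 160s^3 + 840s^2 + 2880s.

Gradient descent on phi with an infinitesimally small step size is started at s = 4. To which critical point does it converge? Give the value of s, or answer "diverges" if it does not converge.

diverges

phi'(s) = -60(s - 2)(s + 2)(s + 3)(s + 4), so phi'(4) = -40320.
Gradient descent moves in the -phi' direction, i.e. s is increasing.
There is no critical point above s=4, and phi' keeps the same sign, so the iterate runs off to +∞.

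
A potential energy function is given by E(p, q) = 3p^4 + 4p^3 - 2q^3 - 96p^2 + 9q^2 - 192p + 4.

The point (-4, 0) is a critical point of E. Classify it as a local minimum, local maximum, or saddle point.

The mixed partial ∂²E/∂p∂q is 0, so the Hessian at any point is diag(E_pp, E_qq) = diag(12(3p^2 + 2p - 16), 6(-2q + 3)).
At (-4, 0): H = diag(288, 18).
Both eigenvalues are positive, so H is positive definite: a local minimum.

local minimum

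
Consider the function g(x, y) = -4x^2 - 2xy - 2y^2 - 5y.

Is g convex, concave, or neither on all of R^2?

g is quadratic, so its Hessian is the constant matrix H = [[-8, -2], [-2, -4]].
det(H) = 28, tr(H) = -12.
det(H) > 0 and tr(H) < 0, so H is negative definite everywhere: concave.

concave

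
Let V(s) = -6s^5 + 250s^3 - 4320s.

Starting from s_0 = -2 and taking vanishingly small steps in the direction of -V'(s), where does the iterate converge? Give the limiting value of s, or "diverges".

V'(s) = -30(s - 4)(s - 3)(s + 3)(s + 4), so V'(-2) = -1800.
Gradient descent moves in the -V' direction, i.e. s is increasing.
The nearest critical point in that direction is s = 3, where V'' = 1260 > 0 (a local minimum). The iterate converges there.

3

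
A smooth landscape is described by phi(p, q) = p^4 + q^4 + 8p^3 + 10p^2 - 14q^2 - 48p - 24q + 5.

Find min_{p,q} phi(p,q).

-141

phi(p,q) separates as A(p) + B(q) + 5, so its minimum is min A + min B + 5.
A'(p) = 4(p - 1)(p + 3)(p + 4) vanishes at p ∈ {-4, -3, 1}; B'(q) = 4(q - 3)(q + 1)(q + 2) vanishes at q ∈ {-2, -1, 3}.
Local minima of A (where A''>0): A(-4)=96, A(1)=-29. Local minima of B: B(-2)=8, B(3)=-117.
So the global minimum of phi is A(1) + B(3) + 5 = -29 − 117 + 5 = -141, attained at (1, 3).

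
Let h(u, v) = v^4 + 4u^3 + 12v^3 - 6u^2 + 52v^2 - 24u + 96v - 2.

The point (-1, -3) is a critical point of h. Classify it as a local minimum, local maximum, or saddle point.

local maximum

The mixed partial ∂²h/∂u∂v is 0, so the Hessian at any point is diag(h_uu, h_vv) = diag(12(2u - 1), 4(3v^2 + 18v + 26)).
At (-1, -3): H = diag(-36, -4).
Both eigenvalues are negative, so H is negative definite: a local maximum.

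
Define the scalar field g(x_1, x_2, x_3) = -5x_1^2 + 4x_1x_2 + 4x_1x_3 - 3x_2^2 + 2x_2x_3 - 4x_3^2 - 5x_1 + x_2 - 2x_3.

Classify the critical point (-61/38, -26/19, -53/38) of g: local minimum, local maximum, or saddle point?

local maximum

The Hessian is constant: H = [[-10, 4, 4], [4, -6, 2], [4, 2, -8]].
Leading principal minors: Δ₁ = -10, Δ₂ = 44, Δ₃ = -152.
The minors alternate sign starting negative (−, +, −), so H is negative definite: a local maximum.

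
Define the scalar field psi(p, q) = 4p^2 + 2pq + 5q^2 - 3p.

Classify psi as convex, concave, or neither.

psi is quadratic, so its Hessian is the constant matrix H = [[8, 2], [2, 10]].
det(H) = 76, tr(H) = 18.
det(H) > 0 and tr(H) > 0, so H is positive definite everywhere: convex.

convex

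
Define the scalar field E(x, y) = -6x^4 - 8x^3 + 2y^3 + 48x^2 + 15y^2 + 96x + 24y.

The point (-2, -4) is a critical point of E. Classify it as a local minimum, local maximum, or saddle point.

The mixed partial ∂²E/∂x∂y is 0, so the Hessian at any point is diag(E_xx, E_yy) = diag(24(-3x^2 - 2x + 4), 6(2y + 5)).
At (-2, -4): H = diag(-96, -18).
Both eigenvalues are negative, so H is negative definite: a local maximum.

local maximum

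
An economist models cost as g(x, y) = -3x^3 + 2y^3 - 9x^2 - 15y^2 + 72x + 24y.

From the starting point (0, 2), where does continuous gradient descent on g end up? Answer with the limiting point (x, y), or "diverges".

g is separable, so gradient descent decouples: x follows -∂g/∂x, y follows -∂g/∂y.
∂g/∂x = -9(x - 2)(x + 4); at x=0 this is 72, so x decreases.
∂g/∂y = 6(y - 4)(y - 1); at y=2 this is -12, so y increases.
x converges to its nearest critical value -4 (a local min of the x-part); y converges to 4. The iterate converges to (-4, 4).

(-4, 4)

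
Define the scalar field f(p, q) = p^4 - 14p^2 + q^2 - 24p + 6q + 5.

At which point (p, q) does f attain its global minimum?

(3, -3)

f(p,q) separates as A(p) + B(q) + 5, so its minimum is min A + min B + 5.
A'(p) = 4(p - 3)(p + 1)(p + 2) vanishes at p ∈ {-2, -1, 3}; B'(q) = 2q + 6 vanishes at q ∈ {-3}.
Local minima of A (where A''>0): A(-2)=8, A(3)=-117. Local minima of B: B(-3)=-9.
So the global minimum of f is A(3) + B(-3) + 5 = -117 − 9 + 5 = -121, attained at (3, -3).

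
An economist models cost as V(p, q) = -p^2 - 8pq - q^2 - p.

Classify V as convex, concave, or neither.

neither

V is quadratic, so its Hessian is the constant matrix H = [[-2, -8], [-8, -2]].
det(H) = -60, tr(H) = -4.
det(H) < 0, so H is indefinite: neither convex nor concave.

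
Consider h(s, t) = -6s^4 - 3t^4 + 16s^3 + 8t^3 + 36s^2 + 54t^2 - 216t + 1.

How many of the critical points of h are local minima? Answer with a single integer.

h separates as a function of s plus a function of t, so ∇h=0 decouples.
∂h/∂s = -24s(s - 3)(s + 1) = 0 at s ∈ {-1, 0, 3}; ∂h/∂t = -12(t - 3)(t - 2)(t + 3) = 0 at t ∈ {-3, 2, 3}.
The Hessian is diagonal: diag(h_ss, h_tt). Second derivatives: h_ss(-1)=-96, h_ss(0)=72, h_ss(3)=-288; h_tt(-3)=-360, h_tt(2)=60, h_tt(3)=-72.
Local minima occur where both diagonal entries positive: (0, 2). Count: 1.

1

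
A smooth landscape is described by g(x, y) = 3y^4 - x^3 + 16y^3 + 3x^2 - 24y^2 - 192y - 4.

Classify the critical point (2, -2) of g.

The mixed partial ∂²g/∂x∂y is 0, so the Hessian at any point is diag(g_xx, g_yy) = diag(6(-x + 1), 12(3y^2 + 8y - 4)).
At (2, -2): H = diag(-6, -96).
Both eigenvalues are negative, so H is negative definite: a local maximum.

local maximum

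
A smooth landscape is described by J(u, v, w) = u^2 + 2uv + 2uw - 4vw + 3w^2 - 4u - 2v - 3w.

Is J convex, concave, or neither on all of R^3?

neither

J is quadratic, so its Hessian is the constant matrix H = [[2, 2, 2], [2, 0, -4], [2, -4, 6]].
Leading principal minors: 2, -4, -88.
Neither pattern holds ⇒ H is indefinite ⇒ neither convex nor concave.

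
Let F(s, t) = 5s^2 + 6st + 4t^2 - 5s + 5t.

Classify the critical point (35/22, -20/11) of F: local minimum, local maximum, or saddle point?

The Hessian of F is constant: H = [[10, 6], [6, 8]].
det(H) = 10·8 − 6² = 44.
det(H) > 0 and tr(H) = 18 > 0, so H is positive definite and the point is a local minimum.

local minimum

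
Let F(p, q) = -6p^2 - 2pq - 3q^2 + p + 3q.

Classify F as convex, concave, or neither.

F is quadratic, so its Hessian is the constant matrix H = [[-12, -2], [-2, -6]].
det(H) = 68, tr(H) = -18.
det(H) > 0 and tr(H) < 0, so H is negative definite everywhere: concave.

concave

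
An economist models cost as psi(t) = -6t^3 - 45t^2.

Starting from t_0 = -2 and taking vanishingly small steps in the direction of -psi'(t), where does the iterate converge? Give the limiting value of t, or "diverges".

-5

psi'(t) = -18t(t + 5), so psi'(-2) = 108.
Gradient descent moves in the -psi' direction, i.e. t is decreasing.
The nearest critical point in that direction is t = -5, where psi'' = 90 > 0 (a local minimum). The iterate converges there.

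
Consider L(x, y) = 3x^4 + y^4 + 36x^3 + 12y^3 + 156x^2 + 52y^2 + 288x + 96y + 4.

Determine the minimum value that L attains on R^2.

-252

L(x,y) separates as P(x) + Q(y) + 4, so its minimum is min P + min Q + 4.
P'(x) = 12(x + 2)(x + 3)(x + 4) vanishes at x ∈ {-4, -3, -2}; Q'(y) = 4(y + 2)(y + 3)(y + 4) vanishes at y ∈ {-4, -3, -2}.
Local minima of P (where P''>0): P(-4)=-192, P(-2)=-192. Local minima of Q: Q(-4)=-64, Q(-2)=-64.
So the global minimum of L is P(-4) + Q(-4) + 4 = -192 − 64 + 4 = -252, attained at (-4, -4).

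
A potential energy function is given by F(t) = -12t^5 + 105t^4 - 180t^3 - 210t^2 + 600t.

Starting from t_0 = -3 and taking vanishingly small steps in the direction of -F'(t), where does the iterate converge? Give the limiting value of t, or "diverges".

F'(t) = -60(t - 5)(t - 2)(t - 1)(t + 1), so F'(-3) = -19200.
Gradient descent moves in the -F' direction, i.e. t is increasing.
The nearest critical point in that direction is t = -1, where F'' = 2160 > 0 (a local minimum). The iterate converges there.

-1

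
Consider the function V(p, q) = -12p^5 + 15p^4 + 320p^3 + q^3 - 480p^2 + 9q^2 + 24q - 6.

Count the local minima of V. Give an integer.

V separates as a function of p plus a function of q, so ∇V=0 decouples.
∂V/∂p = -60p(p - 4)(p - 1)(p + 4) = 0 at p ∈ {-4, 0, 1, 4}; ∂V/∂q = 3(q + 2)(q + 4) = 0 at q ∈ {-4, -2}.
The Hessian is diagonal: diag(V_pp, V_qq). Second derivatives: V_pp(-4)=9600, V_pp(0)=-960, V_pp(1)=900, V_pp(4)=-5760; V_qq(-4)=-6, V_qq(-2)=6.
Local minima occur where both diagonal entries positive: (-4, -2), (1, -2). Count: 2.

2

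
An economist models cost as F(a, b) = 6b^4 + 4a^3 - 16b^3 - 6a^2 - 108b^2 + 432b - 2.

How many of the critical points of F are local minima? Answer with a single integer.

F separates as a function of a plus a function of b, so ∇F=0 decouples.
∂F/∂a = 12a(a - 1) = 0 at a ∈ {0, 1}; ∂F/∂b = 24(b - 3)(b - 2)(b + 3) = 0 at b ∈ {-3, 2, 3}.
The Hessian is diagonal: diag(F_aa, F_bb). Second derivatives: F_aa(0)=-12, F_aa(1)=12; F_bb(-3)=720, F_bb(2)=-120, F_bb(3)=144.
Local minima occur where both diagonal entries positive: (1, -3), (1, 3). Count: 2.

2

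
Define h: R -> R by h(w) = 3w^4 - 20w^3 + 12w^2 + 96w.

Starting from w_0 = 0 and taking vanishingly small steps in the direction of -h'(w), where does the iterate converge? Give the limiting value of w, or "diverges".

-1

h'(w) = 12(w - 4)(w - 2)(w + 1), so h'(0) = 96.
Gradient descent moves in the -h' direction, i.e. w is decreasing.
The nearest critical point in that direction is w = -1, where h'' = 180 > 0 (a local minimum). The iterate converges there.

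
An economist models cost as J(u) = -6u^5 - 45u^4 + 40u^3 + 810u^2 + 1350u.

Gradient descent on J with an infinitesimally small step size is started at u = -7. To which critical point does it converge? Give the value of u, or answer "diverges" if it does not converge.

J'(u) = -30(u - 3)(u + 1)(u + 3)(u + 5), so J'(-7) = -14400.
Gradient descent moves in the -J' direction, i.e. u is increasing.
The nearest critical point in that direction is u = -5, where J'' = 1920 > 0 (a local minimum). The iterate converges there.

-5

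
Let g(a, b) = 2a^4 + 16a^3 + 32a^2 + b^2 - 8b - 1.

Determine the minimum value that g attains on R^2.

-17

g(a,b) separates as P(a) + Q(b) − 1, so its minimum is min P + min Q − 1.
P'(a) = 8a(a + 2)(a + 4) vanishes at a ∈ {-4, -2, 0}; Q'(b) = 2b - 8 vanishes at b ∈ {4}.
Local minima of P (where P''>0): P(-4)=0, P(0)=0. Local minima of Q: Q(4)=-16.
So the global minimum of g is P(-4) + Q(4) − 1 = 0 − 16 − 1 = -17, attained at (-4, 4).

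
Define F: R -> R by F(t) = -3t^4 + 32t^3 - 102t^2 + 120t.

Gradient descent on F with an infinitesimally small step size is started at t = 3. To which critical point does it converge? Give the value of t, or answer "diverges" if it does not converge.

F'(t) = -12(t - 5)(t - 2)(t - 1), so F'(3) = 48.
Gradient descent moves in the -F' direction, i.e. t is decreasing.
The nearest critical point in that direction is t = 2, where F'' = 36 > 0 (a local minimum). The iterate converges there.

2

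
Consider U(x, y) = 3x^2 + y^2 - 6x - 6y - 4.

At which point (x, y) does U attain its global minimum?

U(x,y) separates as P(x) + Q(y) − 4, so its minimum is min P + min Q − 4.
P'(x) = 6x - 6 vanishes at x ∈ {1}; Q'(y) = 2y - 6 vanishes at y ∈ {3}.
Local minima of P (where P''>0): P(1)=-3. Local minima of Q: Q(3)=-9.
So the global minimum of U is P(1) + Q(3) − 4 = -3 − 9 − 4 = -16, attained at (1, 3).

(1, 3)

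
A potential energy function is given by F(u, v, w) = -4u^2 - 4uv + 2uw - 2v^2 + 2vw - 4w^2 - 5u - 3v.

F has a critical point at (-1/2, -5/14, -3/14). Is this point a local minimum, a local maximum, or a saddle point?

The Hessian is constant: H = [[-8, -4, 2], [-4, -4, 2], [2, 2, -8]].
Leading principal minors: Δ₁ = -8, Δ₂ = 16, Δ₃ = -112.
The minors alternate sign starting negative (−, +, −), so H is negative definite: a local maximum.

local maximum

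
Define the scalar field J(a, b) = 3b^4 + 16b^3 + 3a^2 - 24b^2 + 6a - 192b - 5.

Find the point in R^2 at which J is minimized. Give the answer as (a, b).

(-1, 2)

J(a,b) separates as P(a) + Q(b) − 5, so its minimum is min P + min Q − 5.
P'(a) = 6a + 6 vanishes at a ∈ {-1}; Q'(b) = 12(b - 2)(b + 2)(b + 4) vanishes at b ∈ {-4, -2, 2}.
Local minima of P (where P''>0): P(-1)=-3. Local minima of Q: Q(-4)=128, Q(2)=-304.
So the global minimum of J is P(-1) + Q(2) − 5 = -3 − 304 − 5 = -312, attained at (-1, 2).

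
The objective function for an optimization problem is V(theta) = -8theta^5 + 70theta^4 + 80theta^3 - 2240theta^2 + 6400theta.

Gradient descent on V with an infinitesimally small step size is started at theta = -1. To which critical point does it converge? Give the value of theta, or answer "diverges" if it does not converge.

-4

V'(theta) = -40(theta - 5)(theta - 4)(theta - 2)(theta + 4), so V'(-1) = 10800.
Gradient descent moves in the -V' direction, i.e. theta is decreasing.
The nearest critical point in that direction is theta = -4, where V'' = 17280 > 0 (a local minimum). The iterate converges there.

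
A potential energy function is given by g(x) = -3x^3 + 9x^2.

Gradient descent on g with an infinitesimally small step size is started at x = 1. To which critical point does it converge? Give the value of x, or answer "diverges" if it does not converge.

g'(x) = -9x(x - 2), so g'(1) = 9.
Gradient descent moves in the -g' direction, i.e. x is decreasing.
The nearest critical point in that direction is x = 0, where g'' = 18 > 0 (a local minimum). The iterate converges there.

0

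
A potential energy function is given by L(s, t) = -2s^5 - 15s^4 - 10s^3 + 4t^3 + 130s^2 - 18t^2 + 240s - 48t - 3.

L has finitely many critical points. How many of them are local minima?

L separates as a function of s plus a function of t, so ∇L=0 decouples.
∂L/∂s = -10(s - 2)(s + 1)(s + 3)(s + 4) = 0 at s ∈ {-4, -3, -1, 2}; ∂L/∂t = 12(t - 4)(t + 1) = 0 at t ∈ {-1, 4}.
The Hessian is diagonal: diag(L_ss, L_tt). Second derivatives: L_ss(-4)=180, L_ss(-3)=-100, L_ss(-1)=180, L_ss(2)=-900; L_tt(-1)=-60, L_tt(4)=60.
Local minima occur where both diagonal entries positive: (-4, 4), (-1, 4). Count: 2.

2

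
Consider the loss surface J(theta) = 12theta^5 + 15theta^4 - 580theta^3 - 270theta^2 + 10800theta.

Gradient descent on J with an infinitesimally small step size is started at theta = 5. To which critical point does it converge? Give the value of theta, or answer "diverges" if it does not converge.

4

J'(theta) = 60(theta - 4)(theta - 3)(theta + 3)(theta + 5), so J'(5) = 9600.
Gradient descent moves in the -J' direction, i.e. theta is decreasing.
The nearest critical point in that direction is theta = 4, where J'' = 3780 > 0 (a local minimum). The iterate converges there.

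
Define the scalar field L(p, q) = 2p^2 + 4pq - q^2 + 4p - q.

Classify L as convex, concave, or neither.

neither

L is quadratic, so its Hessian is the constant matrix H = [[4, 4], [4, -2]].
det(H) = -24, tr(H) = 2.
det(H) < 0, so H is indefinite: neither convex nor concave.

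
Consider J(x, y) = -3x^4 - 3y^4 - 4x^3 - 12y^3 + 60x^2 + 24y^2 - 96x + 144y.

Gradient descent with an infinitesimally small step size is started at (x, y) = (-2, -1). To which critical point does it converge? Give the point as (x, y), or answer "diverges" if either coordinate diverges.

(1, -2)

J is separable, so gradient descent decouples: x follows -∂J/∂x, y follows -∂J/∂y.
∂J/∂x = -12(x - 2)(x - 1)(x + 4); at x=-2 this is -288, so x increases.
∂J/∂y = -12(y - 2)(y + 2)(y + 3); at y=-1 this is 72, so y decreases.
x converges to its nearest critical value 1 (a local min of the x-part); y converges to -2. The iterate converges to (1, -2).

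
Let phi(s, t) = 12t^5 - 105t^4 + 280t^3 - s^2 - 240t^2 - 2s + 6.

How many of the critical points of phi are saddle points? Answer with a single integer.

phi separates as a function of s plus a function of t, so ∇phi=0 decouples.
∂phi/∂s = -2(s + 1) = 0 at s ∈ {-1}; ∂phi/∂t = 60t(t - 4)(t - 2)(t - 1) = 0 at t ∈ {0, 1, 2, 4}.
The Hessian is diagonal: diag(phi_ss, phi_tt). Second derivatives: phi_ss(-1)=-2; phi_tt(0)=-480, phi_tt(1)=180, phi_tt(2)=-240, phi_tt(4)=1440.
Saddle points occur where the two diagonal entries have opposite signs: (-1, 1), (-1, 4). Count: 2.

2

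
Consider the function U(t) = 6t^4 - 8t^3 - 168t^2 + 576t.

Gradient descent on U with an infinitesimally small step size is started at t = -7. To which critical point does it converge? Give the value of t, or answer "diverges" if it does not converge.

U'(t) = 24(t - 3)(t - 2)(t + 4), so U'(-7) = -6480.
Gradient descent moves in the -U' direction, i.e. t is increasing.
The nearest critical point in that direction is t = -4, where U'' = 1008 > 0 (a local minimum). The iterate converges there.

-4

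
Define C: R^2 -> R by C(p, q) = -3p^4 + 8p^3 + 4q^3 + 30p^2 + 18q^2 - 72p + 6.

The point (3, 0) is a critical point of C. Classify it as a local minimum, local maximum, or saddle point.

saddle point

The mixed partial ∂²C/∂p∂q is 0, so the Hessian at any point is diag(C_pp, C_qq) = diag(12(-3p^2 + 4p + 5), 12(2q + 3)).
At (3, 0): H = diag(-120, 36).
The eigenvalues have opposite signs, so H is indefinite: a saddle point.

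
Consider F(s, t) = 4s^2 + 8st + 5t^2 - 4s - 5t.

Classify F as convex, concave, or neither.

convex

F is quadratic, so its Hessian is the constant matrix H = [[8, 8], [8, 10]].
det(H) = 16, tr(H) = 18.
det(H) > 0 and tr(H) > 0, so H is positive definite everywhere: convex.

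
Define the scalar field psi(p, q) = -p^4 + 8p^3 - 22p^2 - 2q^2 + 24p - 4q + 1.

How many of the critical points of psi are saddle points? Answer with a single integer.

1

psi separates as a function of p plus a function of q, so ∇psi=0 decouples.
∂psi/∂p = -4(p - 3)(p - 2)(p - 1) = 0 at p ∈ {1, 2, 3}; ∂psi/∂q = -4(q + 1) = 0 at q ∈ {-1}.
The Hessian is diagonal: diag(psi_pp, psi_qq). Second derivatives: psi_pp(1)=-8, psi_pp(2)=4, psi_pp(3)=-8; psi_qq(-1)=-4.
Saddle points occur where the two diagonal entries have opposite signs: (2, -1). Count: 1.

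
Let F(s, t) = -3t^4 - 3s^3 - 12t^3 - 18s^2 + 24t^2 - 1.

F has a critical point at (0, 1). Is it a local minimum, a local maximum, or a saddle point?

local maximum

The mixed partial ∂²F/∂s∂t is 0, so the Hessian at any point is diag(F_ss, F_tt) = diag(-18(s + 2), 12(-3t^2 - 6t + 4)).
At (0, 1): H = diag(-36, -60).
Both eigenvalues are negative, so H is negative definite: a local maximum.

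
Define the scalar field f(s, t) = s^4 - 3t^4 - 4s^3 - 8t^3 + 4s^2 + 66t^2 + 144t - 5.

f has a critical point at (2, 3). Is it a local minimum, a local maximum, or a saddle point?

saddle point

The mixed partial ∂²f/∂s∂t is 0, so the Hessian at any point is diag(f_ss, f_tt) = diag(4(3s^2 - 6s + 2), 12(-3t^2 - 4t + 11)).
At (2, 3): H = diag(8, -336).
The eigenvalues have opposite signs, so H is indefinite: a saddle point.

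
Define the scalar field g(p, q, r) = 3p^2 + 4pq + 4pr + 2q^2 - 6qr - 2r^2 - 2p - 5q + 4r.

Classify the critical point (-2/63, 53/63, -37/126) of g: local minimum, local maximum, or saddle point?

The Hessian is constant: H = [[6, 4, 4], [4, 4, -6], [4, -6, -4]].
Leading principal minors: Δ₁ = 6, Δ₂ = 8, Δ₃ = -504.
The minors fit neither the all-positive nor the alternating-sign pattern, so H is indefinite: a saddle point.

saddle point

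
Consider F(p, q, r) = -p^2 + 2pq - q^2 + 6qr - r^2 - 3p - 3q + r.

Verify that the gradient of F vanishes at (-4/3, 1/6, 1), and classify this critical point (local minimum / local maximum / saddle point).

saddle point

∇F = (-2p + 2q - 3, 2p - 2q + 6r - 3, 6q - 2r + 1); substituting (-4/3, 1/6, 1) gives ∇F = (0, 0, 0), so (-4/3, 1/6, 1) is indeed a critical point.
The Hessian is constant: H = [[-2, 2, 0], [2, -2, 6], [0, 6, -2]].
Leading principal minors: Δ₁ = -2, Δ₂ = 0, Δ₃ = 72.
The minors fit neither the all-positive nor the alternating-sign pattern, so H is indefinite: a saddle point.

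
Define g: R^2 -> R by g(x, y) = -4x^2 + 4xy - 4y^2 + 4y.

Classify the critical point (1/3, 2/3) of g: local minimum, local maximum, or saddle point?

local maximum

The Hessian of g is constant: H = [[-8, 4], [4, -8]].
det(H) = (-8)·(-8) − 4² = 48.
det(H) > 0 and tr(H) = -16 < 0, so H is negative definite and the point is a local maximum.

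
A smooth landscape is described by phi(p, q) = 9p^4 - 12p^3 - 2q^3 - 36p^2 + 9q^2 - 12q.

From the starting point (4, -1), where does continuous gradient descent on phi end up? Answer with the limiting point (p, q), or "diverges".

(2, 1)

phi is separable, so gradient descent decouples: p follows -∂phi/∂p, q follows -∂phi/∂q.
∂phi/∂p = 36p(p - 2)(p + 1); at p=4 this is 1440, so p decreases.
∂phi/∂q = -6(q - 2)(q - 1); at q=-1 this is -36, so q increases.
p converges to its nearest critical value 2 (a local min of the p-part); q converges to 1. The iterate converges to (2, 1).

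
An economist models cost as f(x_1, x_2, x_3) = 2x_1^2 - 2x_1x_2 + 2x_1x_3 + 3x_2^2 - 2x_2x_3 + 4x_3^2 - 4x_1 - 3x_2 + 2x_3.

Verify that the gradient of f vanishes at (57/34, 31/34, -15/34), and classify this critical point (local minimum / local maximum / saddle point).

local minimum

∇f = (4x_1 - 2x_2 + 2x_3 - 4, -2x_1 + 6x_2 - 2x_3 - 3, 2x_1 - 2x_2 + 8x_3 + 2); substituting (57/34, 31/34, -15/34) gives ∇f = (0, 0, 0), so (57/34, 31/34, -15/34) is indeed a critical point.
The Hessian is constant: H = [[4, -2, 2], [-2, 6, -2], [2, -2, 8]].
Leading principal minors: Δ₁ = 4, Δ₂ = 20, Δ₃ = 136.
All leading minors are positive, so H is positive definite: a local minimum.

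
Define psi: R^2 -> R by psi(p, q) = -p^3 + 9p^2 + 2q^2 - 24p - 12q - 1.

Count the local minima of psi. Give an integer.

psi separates as a function of p plus a function of q, so ∇psi=0 decouples.
∂psi/∂p = -3(p - 4)(p - 2) = 0 at p ∈ {2, 4}; ∂psi/∂q = 4(q - 3) = 0 at q ∈ {3}.
The Hessian is diagonal: diag(psi_pp, psi_qq). Second derivatives: psi_pp(2)=6, psi_pp(4)=-6; psi_qq(3)=4.
Local minima occur where both diagonal entries positive: (2, 3). Count: 1.

1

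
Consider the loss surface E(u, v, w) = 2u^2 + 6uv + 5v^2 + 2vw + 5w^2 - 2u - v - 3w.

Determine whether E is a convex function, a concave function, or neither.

E is quadratic, so its Hessian is the constant matrix H = [[4, 6, 0], [6, 10, 2], [0, 2, 10]].
Leading principal minors: 4, 4, 24.
All positive ⇒ H ≻ 0 ⇒ convex.

convex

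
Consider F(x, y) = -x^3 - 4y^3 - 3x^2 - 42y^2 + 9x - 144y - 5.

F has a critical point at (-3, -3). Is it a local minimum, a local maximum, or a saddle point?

saddle point

The mixed partial ∂²F/∂x∂y is 0, so the Hessian at any point is diag(F_xx, F_yy) = diag(-6(x + 1), -12(2y + 7)).
At (-3, -3): H = diag(12, -12).
The eigenvalues have opposite signs, so H is indefinite: a saddle point.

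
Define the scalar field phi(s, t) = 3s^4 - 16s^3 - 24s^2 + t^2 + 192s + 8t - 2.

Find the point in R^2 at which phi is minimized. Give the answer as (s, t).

phi(s,t) separates as P(s) + Q(t) − 2, so its minimum is min P + min Q − 2.
P'(s) = 12(s - 4)(s - 2)(s + 2) vanishes at s ∈ {-2, 2, 4}; Q'(t) = 2(t + 4) vanishes at t ∈ {-4}.
Local minima of P (where P''>0): P(-2)=-304, P(4)=128. Local minima of Q: Q(-4)=-16.
So the global minimum of phi is P(-2) + Q(-4) − 2 = -304 − 16 − 2 = -322, attained at (-2, -4).

(-2, -4)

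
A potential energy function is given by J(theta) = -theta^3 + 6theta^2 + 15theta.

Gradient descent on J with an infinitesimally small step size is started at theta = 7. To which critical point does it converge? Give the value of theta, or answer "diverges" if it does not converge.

diverges

J'(theta) = -3(theta - 5)(theta + 1), so J'(7) = -48.
Gradient descent moves in the -J' direction, i.e. theta is increasing.
There is no critical point above theta=7, and J' keeps the same sign, so the iterate runs off to +∞.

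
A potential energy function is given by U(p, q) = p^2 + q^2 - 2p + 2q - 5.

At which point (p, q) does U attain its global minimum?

U(p,q) separates as A(p) + B(q) − 5, so its minimum is min A + min B − 5.
A'(p) = 2p - 2 vanishes at p ∈ {1}; B'(q) = 2q + 2 vanishes at q ∈ {-1}.
Local minima of A (where A''>0): A(1)=-1. Local minima of B: B(-1)=-1.
So the global minimum of U is A(1) + B(-1) − 5 = -1 − 1 − 5 = -7, attained at (1, -1).

(1, -1)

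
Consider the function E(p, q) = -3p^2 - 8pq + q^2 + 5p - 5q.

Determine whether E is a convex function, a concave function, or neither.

neither

E is quadratic, so its Hessian is the constant matrix H = [[-6, -8], [-8, 2]].
det(H) = -76, tr(H) = -4.
det(H) < 0, so H is indefinite: neither convex nor concave.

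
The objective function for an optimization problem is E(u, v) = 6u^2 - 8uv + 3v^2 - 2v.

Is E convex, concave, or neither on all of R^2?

E is quadratic, so its Hessian is the constant matrix H = [[12, -8], [-8, 6]].
det(H) = 8, tr(H) = 18.
det(H) > 0 and tr(H) > 0, so H is positive definite everywhere: convex.

convex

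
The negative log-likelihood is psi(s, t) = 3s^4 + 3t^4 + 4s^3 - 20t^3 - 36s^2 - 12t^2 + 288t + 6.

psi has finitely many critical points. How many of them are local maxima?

psi separates as a function of s plus a function of t, so ∇psi=0 decouples.
∂psi/∂s = 12s(s - 2)(s + 3) = 0 at s ∈ {-3, 0, 2}; ∂psi/∂t = 12(t - 4)(t - 3)(t + 2) = 0 at t ∈ {-2, 3, 4}.
The Hessian is diagonal: diag(psi_ss, psi_tt). Second derivatives: psi_ss(-3)=180, psi_ss(0)=-72, psi_ss(2)=120; psi_tt(-2)=360, psi_tt(3)=-60, psi_tt(4)=72.
Local maxima occur where both diagonal entries negative: (0, 3). Count: 1.

1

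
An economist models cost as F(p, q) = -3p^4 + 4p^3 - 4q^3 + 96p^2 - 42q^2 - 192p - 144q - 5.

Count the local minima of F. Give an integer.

F separates as a function of p plus a function of q, so ∇F=0 decouples.
∂F/∂p = -12(p - 4)(p - 1)(p + 4) = 0 at p ∈ {-4, 1, 4}; ∂F/∂q = -12(q + 3)(q + 4) = 0 at q ∈ {-4, -3}.
The Hessian is diagonal: diag(F_pp, F_qq). Second derivatives: F_pp(-4)=-480, F_pp(1)=180, F_pp(4)=-288; F_qq(-4)=12, F_qq(-3)=-12.
Local minima occur where both diagonal entries positive: (1, -4). Count: 1.

1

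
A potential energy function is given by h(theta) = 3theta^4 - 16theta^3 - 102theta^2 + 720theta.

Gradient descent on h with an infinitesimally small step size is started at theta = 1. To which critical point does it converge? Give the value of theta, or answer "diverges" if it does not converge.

-4

h'(theta) = 12(theta - 5)(theta - 3)(theta + 4), so h'(1) = 480.
Gradient descent moves in the -h' direction, i.e. theta is decreasing.
The nearest critical point in that direction is theta = -4, where h'' = 756 > 0 (a local minimum). The iterate converges there.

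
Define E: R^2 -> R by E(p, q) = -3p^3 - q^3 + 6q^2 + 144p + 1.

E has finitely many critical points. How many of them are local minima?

E separates as a function of p plus a function of q, so ∇E=0 decouples.
∂E/∂p = -9(p - 4)(p + 4) = 0 at p ∈ {-4, 4}; ∂E/∂q = -3q(q - 4) = 0 at q ∈ {0, 4}.
The Hessian is diagonal: diag(E_pp, E_qq). Second derivatives: E_pp(-4)=72, E_pp(4)=-72; E_qq(0)=12, E_qq(4)=-12.
Local minima occur where both diagonal entries positive: (-4, 0). Count: 1.

1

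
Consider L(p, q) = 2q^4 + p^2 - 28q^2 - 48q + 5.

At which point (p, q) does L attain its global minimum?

L(p,q) separates as A(p) + B(q) + 5, so its minimum is min A + min B + 5.
A'(p) = 2p vanishes at p ∈ {0}; B'(q) = 8(q - 3)(q + 1)(q + 2) vanishes at q ∈ {-2, -1, 3}.
Local minima of A (where A''>0): A(0)=0. Local minima of B: B(-2)=16, B(3)=-234.
So the global minimum of L is A(0) + B(3) + 5 = 0 − 234 + 5 = -229, attained at (0, 3).

(0, 3)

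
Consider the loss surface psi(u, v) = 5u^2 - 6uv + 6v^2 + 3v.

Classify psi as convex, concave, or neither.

psi is quadratic, so its Hessian is the constant matrix H = [[10, -6], [-6, 12]].
det(H) = 84, tr(H) = 22.
det(H) > 0 and tr(H) > 0, so H is positive definite everywhere: convex.

convex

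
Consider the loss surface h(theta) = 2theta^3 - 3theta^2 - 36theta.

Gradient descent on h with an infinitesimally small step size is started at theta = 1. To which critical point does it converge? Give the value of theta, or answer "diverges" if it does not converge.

h'(theta) = 6(theta - 3)(theta + 2), so h'(1) = -36.
Gradient descent moves in the -h' direction, i.e. theta is increasing.
The nearest critical point in that direction is theta = 3, where h'' = 30 > 0 (a local minimum). The iterate converges there.

3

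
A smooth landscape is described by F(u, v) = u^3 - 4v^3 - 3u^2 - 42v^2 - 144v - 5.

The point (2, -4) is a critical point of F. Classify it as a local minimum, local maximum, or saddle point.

local minimum

The mixed partial ∂²F/∂u∂v is 0, so the Hessian at any point is diag(F_uu, F_vv) = diag(6(u - 1), -12(2v + 7)).
At (2, -4): H = diag(6, 12).
Both eigenvalues are positive, so H is positive definite: a local minimum.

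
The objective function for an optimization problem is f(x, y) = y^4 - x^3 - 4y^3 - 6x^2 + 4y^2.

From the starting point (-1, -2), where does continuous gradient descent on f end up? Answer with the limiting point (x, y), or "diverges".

f is separable, so gradient descent decouples: x follows -∂f/∂x, y follows -∂f/∂y.
∂f/∂x = -3x(x + 4); at x=-1 this is 9, so x decreases.
∂f/∂y = 4y(y - 2)(y - 1); at y=-2 this is -96, so y increases.
x converges to its nearest critical value -4 (a local min of the x-part); y converges to 0. The iterate converges to (-4, 0).

(-4, 0)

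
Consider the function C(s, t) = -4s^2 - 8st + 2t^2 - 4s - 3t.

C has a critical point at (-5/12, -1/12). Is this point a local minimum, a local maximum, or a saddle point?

The Hessian of C is constant: H = [[-8, -8], [-8, 4]].
det(H) = (-8)·4 − (-8)² = -96.
Since det(H) < 0, H is indefinite and the critical point is a saddle point.

saddle point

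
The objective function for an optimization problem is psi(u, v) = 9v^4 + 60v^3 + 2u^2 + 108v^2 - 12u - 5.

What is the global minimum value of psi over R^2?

psi(u,v) separates as P(u) + Q(v) − 5, so its minimum is min P + min Q − 5.
P'(u) = 4u - 12 vanishes at u ∈ {3}; Q'(v) = 36v(v + 2)(v + 3) vanishes at v ∈ {-3, -2, 0}.
Local minima of P (where P''>0): P(3)=-18. Local minima of Q: Q(-3)=81, Q(0)=0.
So the global minimum of psi is P(3) + Q(0) − 5 = -18 + 0 − 5 = -23, attained at (3, 0).

-23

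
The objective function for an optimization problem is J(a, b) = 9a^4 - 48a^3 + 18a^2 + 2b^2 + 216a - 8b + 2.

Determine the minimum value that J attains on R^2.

J(a,b) separates as P(a) + Q(b) + 2, so its minimum is min P + min Q + 2.
P'(a) = 36(a - 3)(a - 2)(a + 1) vanishes at a ∈ {-1, 2, 3}; Q'(b) = 4b - 8 vanishes at b ∈ {2}.
Local minima of P (where P''>0): P(-1)=-141, P(3)=243. Local minima of Q: Q(2)=-8.
So the global minimum of J is P(-1) + Q(2) + 2 = -141 − 8 + 2 = -147, attained at (-1, 2).

-147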